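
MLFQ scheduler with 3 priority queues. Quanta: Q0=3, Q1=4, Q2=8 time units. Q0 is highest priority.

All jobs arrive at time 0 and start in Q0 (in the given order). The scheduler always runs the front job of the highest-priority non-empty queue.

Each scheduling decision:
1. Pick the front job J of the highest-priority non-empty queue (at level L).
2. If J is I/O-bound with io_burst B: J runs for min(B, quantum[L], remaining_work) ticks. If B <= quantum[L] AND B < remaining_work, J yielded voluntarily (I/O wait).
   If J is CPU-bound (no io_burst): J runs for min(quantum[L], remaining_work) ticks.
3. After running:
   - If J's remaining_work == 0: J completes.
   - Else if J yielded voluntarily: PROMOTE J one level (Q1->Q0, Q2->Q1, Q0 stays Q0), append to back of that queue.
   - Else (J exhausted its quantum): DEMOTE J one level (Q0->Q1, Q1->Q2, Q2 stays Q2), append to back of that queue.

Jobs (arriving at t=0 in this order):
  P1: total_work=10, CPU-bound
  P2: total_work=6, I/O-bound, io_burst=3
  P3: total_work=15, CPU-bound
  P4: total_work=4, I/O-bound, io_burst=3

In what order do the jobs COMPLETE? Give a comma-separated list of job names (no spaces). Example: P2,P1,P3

t=0-3: P1@Q0 runs 3, rem=7, quantum used, demote→Q1. Q0=[P2,P3,P4] Q1=[P1] Q2=[]
t=3-6: P2@Q0 runs 3, rem=3, I/O yield, promote→Q0. Q0=[P3,P4,P2] Q1=[P1] Q2=[]
t=6-9: P3@Q0 runs 3, rem=12, quantum used, demote→Q1. Q0=[P4,P2] Q1=[P1,P3] Q2=[]
t=9-12: P4@Q0 runs 3, rem=1, I/O yield, promote→Q0. Q0=[P2,P4] Q1=[P1,P3] Q2=[]
t=12-15: P2@Q0 runs 3, rem=0, completes. Q0=[P4] Q1=[P1,P3] Q2=[]
t=15-16: P4@Q0 runs 1, rem=0, completes. Q0=[] Q1=[P1,P3] Q2=[]
t=16-20: P1@Q1 runs 4, rem=3, quantum used, demote→Q2. Q0=[] Q1=[P3] Q2=[P1]
t=20-24: P3@Q1 runs 4, rem=8, quantum used, demote→Q2. Q0=[] Q1=[] Q2=[P1,P3]
t=24-27: P1@Q2 runs 3, rem=0, completes. Q0=[] Q1=[] Q2=[P3]
t=27-35: P3@Q2 runs 8, rem=0, completes. Q0=[] Q1=[] Q2=[]

Answer: P2,P4,P1,P3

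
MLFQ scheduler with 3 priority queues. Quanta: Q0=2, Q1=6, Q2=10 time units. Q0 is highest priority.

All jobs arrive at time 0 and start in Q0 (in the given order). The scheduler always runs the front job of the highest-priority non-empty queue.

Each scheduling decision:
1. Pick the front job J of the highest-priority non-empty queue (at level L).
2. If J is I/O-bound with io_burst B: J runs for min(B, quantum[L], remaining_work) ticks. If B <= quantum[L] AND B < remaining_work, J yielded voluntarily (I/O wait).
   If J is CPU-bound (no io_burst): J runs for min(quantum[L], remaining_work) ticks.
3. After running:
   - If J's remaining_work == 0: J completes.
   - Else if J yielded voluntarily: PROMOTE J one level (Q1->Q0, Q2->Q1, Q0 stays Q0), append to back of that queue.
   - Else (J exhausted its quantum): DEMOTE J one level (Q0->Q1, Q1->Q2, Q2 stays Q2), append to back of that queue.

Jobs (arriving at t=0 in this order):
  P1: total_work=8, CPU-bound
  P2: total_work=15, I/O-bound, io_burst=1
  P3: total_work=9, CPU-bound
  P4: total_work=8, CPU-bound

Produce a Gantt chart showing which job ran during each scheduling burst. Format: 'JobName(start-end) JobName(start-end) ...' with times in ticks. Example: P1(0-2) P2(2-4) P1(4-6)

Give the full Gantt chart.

t=0-2: P1@Q0 runs 2, rem=6, quantum used, demote→Q1. Q0=[P2,P3,P4] Q1=[P1] Q2=[]
t=2-3: P2@Q0 runs 1, rem=14, I/O yield, promote→Q0. Q0=[P3,P4,P2] Q1=[P1] Q2=[]
t=3-5: P3@Q0 runs 2, rem=7, quantum used, demote→Q1. Q0=[P4,P2] Q1=[P1,P3] Q2=[]
t=5-7: P4@Q0 runs 2, rem=6, quantum used, demote→Q1. Q0=[P2] Q1=[P1,P3,P4] Q2=[]
t=7-8: P2@Q0 runs 1, rem=13, I/O yield, promote→Q0. Q0=[P2] Q1=[P1,P3,P4] Q2=[]
t=8-9: P2@Q0 runs 1, rem=12, I/O yield, promote→Q0. Q0=[P2] Q1=[P1,P3,P4] Q2=[]
t=9-10: P2@Q0 runs 1, rem=11, I/O yield, promote→Q0. Q0=[P2] Q1=[P1,P3,P4] Q2=[]
t=10-11: P2@Q0 runs 1, rem=10, I/O yield, promote→Q0. Q0=[P2] Q1=[P1,P3,P4] Q2=[]
t=11-12: P2@Q0 runs 1, rem=9, I/O yield, promote→Q0. Q0=[P2] Q1=[P1,P3,P4] Q2=[]
t=12-13: P2@Q0 runs 1, rem=8, I/O yield, promote→Q0. Q0=[P2] Q1=[P1,P3,P4] Q2=[]
t=13-14: P2@Q0 runs 1, rem=7, I/O yield, promote→Q0. Q0=[P2] Q1=[P1,P3,P4] Q2=[]
t=14-15: P2@Q0 runs 1, rem=6, I/O yield, promote→Q0. Q0=[P2] Q1=[P1,P3,P4] Q2=[]
t=15-16: P2@Q0 runs 1, rem=5, I/O yield, promote→Q0. Q0=[P2] Q1=[P1,P3,P4] Q2=[]
t=16-17: P2@Q0 runs 1, rem=4, I/O yield, promote→Q0. Q0=[P2] Q1=[P1,P3,P4] Q2=[]
t=17-18: P2@Q0 runs 1, rem=3, I/O yield, promote→Q0. Q0=[P2] Q1=[P1,P3,P4] Q2=[]
t=18-19: P2@Q0 runs 1, rem=2, I/O yield, promote→Q0. Q0=[P2] Q1=[P1,P3,P4] Q2=[]
t=19-20: P2@Q0 runs 1, rem=1, I/O yield, promote→Q0. Q0=[P2] Q1=[P1,P3,P4] Q2=[]
t=20-21: P2@Q0 runs 1, rem=0, completes. Q0=[] Q1=[P1,P3,P4] Q2=[]
t=21-27: P1@Q1 runs 6, rem=0, completes. Q0=[] Q1=[P3,P4] Q2=[]
t=27-33: P3@Q1 runs 6, rem=1, quantum used, demote→Q2. Q0=[] Q1=[P4] Q2=[P3]
t=33-39: P4@Q1 runs 6, rem=0, completes. Q0=[] Q1=[] Q2=[P3]
t=39-40: P3@Q2 runs 1, rem=0, completes. Q0=[] Q1=[] Q2=[]

Answer: P1(0-2) P2(2-3) P3(3-5) P4(5-7) P2(7-8) P2(8-9) P2(9-10) P2(10-11) P2(11-12) P2(12-13) P2(13-14) P2(14-15) P2(15-16) P2(16-17) P2(17-18) P2(18-19) P2(19-20) P2(20-21) P1(21-27) P3(27-33) P4(33-39) P3(39-40)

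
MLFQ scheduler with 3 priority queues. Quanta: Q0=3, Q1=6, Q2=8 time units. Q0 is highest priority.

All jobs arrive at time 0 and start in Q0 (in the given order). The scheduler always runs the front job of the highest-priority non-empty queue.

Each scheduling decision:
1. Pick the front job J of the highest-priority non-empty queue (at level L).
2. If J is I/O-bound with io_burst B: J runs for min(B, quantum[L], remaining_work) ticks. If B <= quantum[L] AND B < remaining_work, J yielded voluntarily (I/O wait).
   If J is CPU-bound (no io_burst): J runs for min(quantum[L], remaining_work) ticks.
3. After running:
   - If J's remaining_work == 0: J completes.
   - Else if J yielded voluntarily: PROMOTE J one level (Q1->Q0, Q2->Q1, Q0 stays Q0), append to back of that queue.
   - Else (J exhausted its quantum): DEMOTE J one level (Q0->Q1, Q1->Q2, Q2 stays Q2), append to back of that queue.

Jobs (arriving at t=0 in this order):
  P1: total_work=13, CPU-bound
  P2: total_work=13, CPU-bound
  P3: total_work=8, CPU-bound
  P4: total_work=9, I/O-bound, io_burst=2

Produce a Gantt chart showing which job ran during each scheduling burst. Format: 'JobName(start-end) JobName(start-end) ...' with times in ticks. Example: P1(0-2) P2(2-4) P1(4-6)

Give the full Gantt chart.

t=0-3: P1@Q0 runs 3, rem=10, quantum used, demote→Q1. Q0=[P2,P3,P4] Q1=[P1] Q2=[]
t=3-6: P2@Q0 runs 3, rem=10, quantum used, demote→Q1. Q0=[P3,P4] Q1=[P1,P2] Q2=[]
t=6-9: P3@Q0 runs 3, rem=5, quantum used, demote→Q1. Q0=[P4] Q1=[P1,P2,P3] Q2=[]
t=9-11: P4@Q0 runs 2, rem=7, I/O yield, promote→Q0. Q0=[P4] Q1=[P1,P2,P3] Q2=[]
t=11-13: P4@Q0 runs 2, rem=5, I/O yield, promote→Q0. Q0=[P4] Q1=[P1,P2,P3] Q2=[]
t=13-15: P4@Q0 runs 2, rem=3, I/O yield, promote→Q0. Q0=[P4] Q1=[P1,P2,P3] Q2=[]
t=15-17: P4@Q0 runs 2, rem=1, I/O yield, promote→Q0. Q0=[P4] Q1=[P1,P2,P3] Q2=[]
t=17-18: P4@Q0 runs 1, rem=0, completes. Q0=[] Q1=[P1,P2,P3] Q2=[]
t=18-24: P1@Q1 runs 6, rem=4, quantum used, demote→Q2. Q0=[] Q1=[P2,P3] Q2=[P1]
t=24-30: P2@Q1 runs 6, rem=4, quantum used, demote→Q2. Q0=[] Q1=[P3] Q2=[P1,P2]
t=30-35: P3@Q1 runs 5, rem=0, completes. Q0=[] Q1=[] Q2=[P1,P2]
t=35-39: P1@Q2 runs 4, rem=0, completes. Q0=[] Q1=[] Q2=[P2]
t=39-43: P2@Q2 runs 4, rem=0, completes. Q0=[] Q1=[] Q2=[]

Answer: P1(0-3) P2(3-6) P3(6-9) P4(9-11) P4(11-13) P4(13-15) P4(15-17) P4(17-18) P1(18-24) P2(24-30) P3(30-35) P1(35-39) P2(39-43)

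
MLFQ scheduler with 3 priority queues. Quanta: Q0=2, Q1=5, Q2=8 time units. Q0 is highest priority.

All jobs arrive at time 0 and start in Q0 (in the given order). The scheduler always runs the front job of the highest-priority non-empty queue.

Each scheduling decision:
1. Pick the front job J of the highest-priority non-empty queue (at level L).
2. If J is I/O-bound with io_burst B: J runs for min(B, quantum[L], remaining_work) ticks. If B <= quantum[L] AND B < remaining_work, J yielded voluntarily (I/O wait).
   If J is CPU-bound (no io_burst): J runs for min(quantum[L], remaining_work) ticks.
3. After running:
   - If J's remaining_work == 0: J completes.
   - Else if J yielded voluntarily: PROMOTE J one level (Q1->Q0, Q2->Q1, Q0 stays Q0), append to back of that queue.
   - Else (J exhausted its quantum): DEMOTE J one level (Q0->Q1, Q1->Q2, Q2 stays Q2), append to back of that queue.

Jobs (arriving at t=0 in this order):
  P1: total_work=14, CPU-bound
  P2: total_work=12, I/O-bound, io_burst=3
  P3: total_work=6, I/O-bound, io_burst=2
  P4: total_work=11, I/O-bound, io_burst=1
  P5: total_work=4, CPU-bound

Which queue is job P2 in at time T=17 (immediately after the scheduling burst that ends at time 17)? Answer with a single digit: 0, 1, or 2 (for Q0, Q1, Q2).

t=0-2: P1@Q0 runs 2, rem=12, quantum used, demote→Q1. Q0=[P2,P3,P4,P5] Q1=[P1] Q2=[]
t=2-4: P2@Q0 runs 2, rem=10, quantum used, demote→Q1. Q0=[P3,P4,P5] Q1=[P1,P2] Q2=[]
t=4-6: P3@Q0 runs 2, rem=4, I/O yield, promote→Q0. Q0=[P4,P5,P3] Q1=[P1,P2] Q2=[]
t=6-7: P4@Q0 runs 1, rem=10, I/O yield, promote→Q0. Q0=[P5,P3,P4] Q1=[P1,P2] Q2=[]
t=7-9: P5@Q0 runs 2, rem=2, quantum used, demote→Q1. Q0=[P3,P4] Q1=[P1,P2,P5] Q2=[]
t=9-11: P3@Q0 runs 2, rem=2, I/O yield, promote→Q0. Q0=[P4,P3] Q1=[P1,P2,P5] Q2=[]
t=11-12: P4@Q0 runs 1, rem=9, I/O yield, promote→Q0. Q0=[P3,P4] Q1=[P1,P2,P5] Q2=[]
t=12-14: P3@Q0 runs 2, rem=0, completes. Q0=[P4] Q1=[P1,P2,P5] Q2=[]
t=14-15: P4@Q0 runs 1, rem=8, I/O yield, promote→Q0. Q0=[P4] Q1=[P1,P2,P5] Q2=[]
t=15-16: P4@Q0 runs 1, rem=7, I/O yield, promote→Q0. Q0=[P4] Q1=[P1,P2,P5] Q2=[]
t=16-17: P4@Q0 runs 1, rem=6, I/O yield, promote→Q0. Q0=[P4] Q1=[P1,P2,P5] Q2=[]
t=17-18: P4@Q0 runs 1, rem=5, I/O yield, promote→Q0. Q0=[P4] Q1=[P1,P2,P5] Q2=[]
t=18-19: P4@Q0 runs 1, rem=4, I/O yield, promote→Q0. Q0=[P4] Q1=[P1,P2,P5] Q2=[]
t=19-20: P4@Q0 runs 1, rem=3, I/O yield, promote→Q0. Q0=[P4] Q1=[P1,P2,P5] Q2=[]
t=20-21: P4@Q0 runs 1, rem=2, I/O yield, promote→Q0. Q0=[P4] Q1=[P1,P2,P5] Q2=[]
t=21-22: P4@Q0 runs 1, rem=1, I/O yield, promote→Q0. Q0=[P4] Q1=[P1,P2,P5] Q2=[]
t=22-23: P4@Q0 runs 1, rem=0, completes. Q0=[] Q1=[P1,P2,P5] Q2=[]
t=23-28: P1@Q1 runs 5, rem=7, quantum used, demote→Q2. Q0=[] Q1=[P2,P5] Q2=[P1]
t=28-31: P2@Q1 runs 3, rem=7, I/O yield, promote→Q0. Q0=[P2] Q1=[P5] Q2=[P1]
t=31-33: P2@Q0 runs 2, rem=5, quantum used, demote→Q1. Q0=[] Q1=[P5,P2] Q2=[P1]
t=33-35: P5@Q1 runs 2, rem=0, completes. Q0=[] Q1=[P2] Q2=[P1]
t=35-38: P2@Q1 runs 3, rem=2, I/O yield, promote→Q0. Q0=[P2] Q1=[] Q2=[P1]
t=38-40: P2@Q0 runs 2, rem=0, completes. Q0=[] Q1=[] Q2=[P1]
t=40-47: P1@Q2 runs 7, rem=0, completes. Q0=[] Q1=[] Q2=[]

Answer: 1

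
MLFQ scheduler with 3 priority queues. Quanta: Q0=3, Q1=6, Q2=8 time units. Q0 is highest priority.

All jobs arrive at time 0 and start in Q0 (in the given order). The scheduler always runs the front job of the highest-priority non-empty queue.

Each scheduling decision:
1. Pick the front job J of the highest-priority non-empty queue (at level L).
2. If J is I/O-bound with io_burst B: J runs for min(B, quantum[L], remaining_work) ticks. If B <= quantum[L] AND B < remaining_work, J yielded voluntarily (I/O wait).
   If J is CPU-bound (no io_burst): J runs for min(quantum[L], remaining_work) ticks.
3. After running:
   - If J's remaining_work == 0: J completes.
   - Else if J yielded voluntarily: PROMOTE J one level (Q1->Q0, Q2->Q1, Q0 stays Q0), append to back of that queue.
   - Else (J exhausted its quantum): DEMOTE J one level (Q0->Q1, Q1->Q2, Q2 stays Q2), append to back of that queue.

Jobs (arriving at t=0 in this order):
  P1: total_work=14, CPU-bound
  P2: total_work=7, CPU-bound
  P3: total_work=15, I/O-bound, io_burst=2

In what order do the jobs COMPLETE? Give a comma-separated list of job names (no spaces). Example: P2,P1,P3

Answer: P3,P2,P1

Derivation:
t=0-3: P1@Q0 runs 3, rem=11, quantum used, demote→Q1. Q0=[P2,P3] Q1=[P1] Q2=[]
t=3-6: P2@Q0 runs 3, rem=4, quantum used, demote→Q1. Q0=[P3] Q1=[P1,P2] Q2=[]
t=6-8: P3@Q0 runs 2, rem=13, I/O yield, promote→Q0. Q0=[P3] Q1=[P1,P2] Q2=[]
t=8-10: P3@Q0 runs 2, rem=11, I/O yield, promote→Q0. Q0=[P3] Q1=[P1,P2] Q2=[]
t=10-12: P3@Q0 runs 2, rem=9, I/O yield, promote→Q0. Q0=[P3] Q1=[P1,P2] Q2=[]
t=12-14: P3@Q0 runs 2, rem=7, I/O yield, promote→Q0. Q0=[P3] Q1=[P1,P2] Q2=[]
t=14-16: P3@Q0 runs 2, rem=5, I/O yield, promote→Q0. Q0=[P3] Q1=[P1,P2] Q2=[]
t=16-18: P3@Q0 runs 2, rem=3, I/O yield, promote→Q0. Q0=[P3] Q1=[P1,P2] Q2=[]
t=18-20: P3@Q0 runs 2, rem=1, I/O yield, promote→Q0. Q0=[P3] Q1=[P1,P2] Q2=[]
t=20-21: P3@Q0 runs 1, rem=0, completes. Q0=[] Q1=[P1,P2] Q2=[]
t=21-27: P1@Q1 runs 6, rem=5, quantum used, demote→Q2. Q0=[] Q1=[P2] Q2=[P1]
t=27-31: P2@Q1 runs 4, rem=0, completes. Q0=[] Q1=[] Q2=[P1]
t=31-36: P1@Q2 runs 5, rem=0, completes. Q0=[] Q1=[] Q2=[]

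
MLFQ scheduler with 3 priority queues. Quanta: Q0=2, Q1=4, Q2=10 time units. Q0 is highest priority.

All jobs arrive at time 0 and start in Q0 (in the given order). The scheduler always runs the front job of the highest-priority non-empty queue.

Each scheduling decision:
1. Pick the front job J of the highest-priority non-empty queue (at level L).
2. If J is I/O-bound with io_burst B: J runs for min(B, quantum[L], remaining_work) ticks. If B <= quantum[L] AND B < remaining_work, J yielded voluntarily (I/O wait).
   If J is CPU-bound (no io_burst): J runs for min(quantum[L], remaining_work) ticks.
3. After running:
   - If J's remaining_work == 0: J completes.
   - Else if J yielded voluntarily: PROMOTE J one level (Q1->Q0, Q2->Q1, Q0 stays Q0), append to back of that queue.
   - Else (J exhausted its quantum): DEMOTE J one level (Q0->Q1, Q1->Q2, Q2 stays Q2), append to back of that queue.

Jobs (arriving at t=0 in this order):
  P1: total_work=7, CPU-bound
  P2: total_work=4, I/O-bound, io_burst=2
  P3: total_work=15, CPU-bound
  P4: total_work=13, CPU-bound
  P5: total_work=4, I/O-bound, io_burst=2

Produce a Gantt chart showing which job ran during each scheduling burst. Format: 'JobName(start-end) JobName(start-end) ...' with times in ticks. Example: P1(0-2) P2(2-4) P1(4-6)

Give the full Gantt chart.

t=0-2: P1@Q0 runs 2, rem=5, quantum used, demote→Q1. Q0=[P2,P3,P4,P5] Q1=[P1] Q2=[]
t=2-4: P2@Q0 runs 2, rem=2, I/O yield, promote→Q0. Q0=[P3,P4,P5,P2] Q1=[P1] Q2=[]
t=4-6: P3@Q0 runs 2, rem=13, quantum used, demote→Q1. Q0=[P4,P5,P2] Q1=[P1,P3] Q2=[]
t=6-8: P4@Q0 runs 2, rem=11, quantum used, demote→Q1. Q0=[P5,P2] Q1=[P1,P3,P4] Q2=[]
t=8-10: P5@Q0 runs 2, rem=2, I/O yield, promote→Q0. Q0=[P2,P5] Q1=[P1,P3,P4] Q2=[]
t=10-12: P2@Q0 runs 2, rem=0, completes. Q0=[P5] Q1=[P1,P3,P4] Q2=[]
t=12-14: P5@Q0 runs 2, rem=0, completes. Q0=[] Q1=[P1,P3,P4] Q2=[]
t=14-18: P1@Q1 runs 4, rem=1, quantum used, demote→Q2. Q0=[] Q1=[P3,P4] Q2=[P1]
t=18-22: P3@Q1 runs 4, rem=9, quantum used, demote→Q2. Q0=[] Q1=[P4] Q2=[P1,P3]
t=22-26: P4@Q1 runs 4, rem=7, quantum used, demote→Q2. Q0=[] Q1=[] Q2=[P1,P3,P4]
t=26-27: P1@Q2 runs 1, rem=0, completes. Q0=[] Q1=[] Q2=[P3,P4]
t=27-36: P3@Q2 runs 9, rem=0, completes. Q0=[] Q1=[] Q2=[P4]
t=36-43: P4@Q2 runs 7, rem=0, completes. Q0=[] Q1=[] Q2=[]

Answer: P1(0-2) P2(2-4) P3(4-6) P4(6-8) P5(8-10) P2(10-12) P5(12-14) P1(14-18) P3(18-22) P4(22-26) P1(26-27) P3(27-36) P4(36-43)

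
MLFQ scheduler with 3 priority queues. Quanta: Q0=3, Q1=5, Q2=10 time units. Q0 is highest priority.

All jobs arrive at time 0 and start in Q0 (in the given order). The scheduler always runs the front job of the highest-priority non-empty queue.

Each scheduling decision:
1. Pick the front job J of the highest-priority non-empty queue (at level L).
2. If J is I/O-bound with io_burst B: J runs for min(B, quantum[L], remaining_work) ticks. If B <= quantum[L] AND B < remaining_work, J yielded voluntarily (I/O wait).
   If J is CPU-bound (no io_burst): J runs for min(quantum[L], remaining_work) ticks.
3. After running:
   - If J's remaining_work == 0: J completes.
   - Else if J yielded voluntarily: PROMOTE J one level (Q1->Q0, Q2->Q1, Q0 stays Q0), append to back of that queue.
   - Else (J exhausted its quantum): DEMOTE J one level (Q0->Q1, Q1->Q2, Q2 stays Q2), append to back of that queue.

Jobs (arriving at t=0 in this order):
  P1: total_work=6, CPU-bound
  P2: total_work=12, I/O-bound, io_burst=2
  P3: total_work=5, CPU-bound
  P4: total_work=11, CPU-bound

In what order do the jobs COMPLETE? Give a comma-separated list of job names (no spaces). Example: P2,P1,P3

Answer: P2,P1,P3,P4

Derivation:
t=0-3: P1@Q0 runs 3, rem=3, quantum used, demote→Q1. Q0=[P2,P3,P4] Q1=[P1] Q2=[]
t=3-5: P2@Q0 runs 2, rem=10, I/O yield, promote→Q0. Q0=[P3,P4,P2] Q1=[P1] Q2=[]
t=5-8: P3@Q0 runs 3, rem=2, quantum used, demote→Q1. Q0=[P4,P2] Q1=[P1,P3] Q2=[]
t=8-11: P4@Q0 runs 3, rem=8, quantum used, demote→Q1. Q0=[P2] Q1=[P1,P3,P4] Q2=[]
t=11-13: P2@Q0 runs 2, rem=8, I/O yield, promote→Q0. Q0=[P2] Q1=[P1,P3,P4] Q2=[]
t=13-15: P2@Q0 runs 2, rem=6, I/O yield, promote→Q0. Q0=[P2] Q1=[P1,P3,P4] Q2=[]
t=15-17: P2@Q0 runs 2, rem=4, I/O yield, promote→Q0. Q0=[P2] Q1=[P1,P3,P4] Q2=[]
t=17-19: P2@Q0 runs 2, rem=2, I/O yield, promote→Q0. Q0=[P2] Q1=[P1,P3,P4] Q2=[]
t=19-21: P2@Q0 runs 2, rem=0, completes. Q0=[] Q1=[P1,P3,P4] Q2=[]
t=21-24: P1@Q1 runs 3, rem=0, completes. Q0=[] Q1=[P3,P4] Q2=[]
t=24-26: P3@Q1 runs 2, rem=0, completes. Q0=[] Q1=[P4] Q2=[]
t=26-31: P4@Q1 runs 5, rem=3, quantum used, demote→Q2. Q0=[] Q1=[] Q2=[P4]
t=31-34: P4@Q2 runs 3, rem=0, completes. Q0=[] Q1=[] Q2=[]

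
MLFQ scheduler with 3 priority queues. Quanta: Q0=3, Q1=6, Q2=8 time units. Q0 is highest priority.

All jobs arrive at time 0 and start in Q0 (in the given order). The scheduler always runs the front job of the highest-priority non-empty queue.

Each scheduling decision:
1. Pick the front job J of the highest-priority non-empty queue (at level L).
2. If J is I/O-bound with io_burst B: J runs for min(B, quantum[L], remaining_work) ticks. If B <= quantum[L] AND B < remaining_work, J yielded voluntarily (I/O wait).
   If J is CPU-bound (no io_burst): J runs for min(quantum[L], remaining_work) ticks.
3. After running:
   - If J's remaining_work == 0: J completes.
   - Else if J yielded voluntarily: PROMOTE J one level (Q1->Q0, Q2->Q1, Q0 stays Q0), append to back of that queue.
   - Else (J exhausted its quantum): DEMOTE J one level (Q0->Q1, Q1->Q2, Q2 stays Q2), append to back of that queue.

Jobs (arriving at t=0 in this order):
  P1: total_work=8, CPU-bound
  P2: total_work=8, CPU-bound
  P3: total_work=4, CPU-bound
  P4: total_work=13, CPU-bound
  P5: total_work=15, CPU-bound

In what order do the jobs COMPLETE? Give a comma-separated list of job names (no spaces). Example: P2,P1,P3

Answer: P1,P2,P3,P4,P5

Derivation:
t=0-3: P1@Q0 runs 3, rem=5, quantum used, demote→Q1. Q0=[P2,P3,P4,P5] Q1=[P1] Q2=[]
t=3-6: P2@Q0 runs 3, rem=5, quantum used, demote→Q1. Q0=[P3,P4,P5] Q1=[P1,P2] Q2=[]
t=6-9: P3@Q0 runs 3, rem=1, quantum used, demote→Q1. Q0=[P4,P5] Q1=[P1,P2,P3] Q2=[]
t=9-12: P4@Q0 runs 3, rem=10, quantum used, demote→Q1. Q0=[P5] Q1=[P1,P2,P3,P4] Q2=[]
t=12-15: P5@Q0 runs 3, rem=12, quantum used, demote→Q1. Q0=[] Q1=[P1,P2,P3,P4,P5] Q2=[]
t=15-20: P1@Q1 runs 5, rem=0, completes. Q0=[] Q1=[P2,P3,P4,P5] Q2=[]
t=20-25: P2@Q1 runs 5, rem=0, completes. Q0=[] Q1=[P3,P4,P5] Q2=[]
t=25-26: P3@Q1 runs 1, rem=0, completes. Q0=[] Q1=[P4,P5] Q2=[]
t=26-32: P4@Q1 runs 6, rem=4, quantum used, demote→Q2. Q0=[] Q1=[P5] Q2=[P4]
t=32-38: P5@Q1 runs 6, rem=6, quantum used, demote→Q2. Q0=[] Q1=[] Q2=[P4,P5]
t=38-42: P4@Q2 runs 4, rem=0, completes. Q0=[] Q1=[] Q2=[P5]
t=42-48: P5@Q2 runs 6, rem=0, completes. Q0=[] Q1=[] Q2=[]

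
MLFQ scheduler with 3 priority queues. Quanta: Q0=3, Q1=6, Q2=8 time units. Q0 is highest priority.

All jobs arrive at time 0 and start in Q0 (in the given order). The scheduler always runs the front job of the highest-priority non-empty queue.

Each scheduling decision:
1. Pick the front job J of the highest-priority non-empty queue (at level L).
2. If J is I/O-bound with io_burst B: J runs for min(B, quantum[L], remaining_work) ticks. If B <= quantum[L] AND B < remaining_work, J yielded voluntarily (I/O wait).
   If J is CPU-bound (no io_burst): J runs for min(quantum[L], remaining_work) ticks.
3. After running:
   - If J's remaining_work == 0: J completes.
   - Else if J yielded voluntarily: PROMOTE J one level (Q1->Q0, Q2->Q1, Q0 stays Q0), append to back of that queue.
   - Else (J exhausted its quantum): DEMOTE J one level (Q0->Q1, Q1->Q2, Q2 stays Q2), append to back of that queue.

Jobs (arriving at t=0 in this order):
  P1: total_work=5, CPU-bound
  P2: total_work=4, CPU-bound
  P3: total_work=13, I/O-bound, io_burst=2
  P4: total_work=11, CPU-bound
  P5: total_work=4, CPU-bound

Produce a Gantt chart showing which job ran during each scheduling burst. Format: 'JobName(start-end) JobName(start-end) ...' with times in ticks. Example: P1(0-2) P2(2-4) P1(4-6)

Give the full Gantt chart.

Answer: P1(0-3) P2(3-6) P3(6-8) P4(8-11) P5(11-14) P3(14-16) P3(16-18) P3(18-20) P3(20-22) P3(22-24) P3(24-25) P1(25-27) P2(27-28) P4(28-34) P5(34-35) P4(35-37)

Derivation:
t=0-3: P1@Q0 runs 3, rem=2, quantum used, demote→Q1. Q0=[P2,P3,P4,P5] Q1=[P1] Q2=[]
t=3-6: P2@Q0 runs 3, rem=1, quantum used, demote→Q1. Q0=[P3,P4,P5] Q1=[P1,P2] Q2=[]
t=6-8: P3@Q0 runs 2, rem=11, I/O yield, promote→Q0. Q0=[P4,P5,P3] Q1=[P1,P2] Q2=[]
t=8-11: P4@Q0 runs 3, rem=8, quantum used, demote→Q1. Q0=[P5,P3] Q1=[P1,P2,P4] Q2=[]
t=11-14: P5@Q0 runs 3, rem=1, quantum used, demote→Q1. Q0=[P3] Q1=[P1,P2,P4,P5] Q2=[]
t=14-16: P3@Q0 runs 2, rem=9, I/O yield, promote→Q0. Q0=[P3] Q1=[P1,P2,P4,P5] Q2=[]
t=16-18: P3@Q0 runs 2, rem=7, I/O yield, promote→Q0. Q0=[P3] Q1=[P1,P2,P4,P5] Q2=[]
t=18-20: P3@Q0 runs 2, rem=5, I/O yield, promote→Q0. Q0=[P3] Q1=[P1,P2,P4,P5] Q2=[]
t=20-22: P3@Q0 runs 2, rem=3, I/O yield, promote→Q0. Q0=[P3] Q1=[P1,P2,P4,P5] Q2=[]
t=22-24: P3@Q0 runs 2, rem=1, I/O yield, promote→Q0. Q0=[P3] Q1=[P1,P2,P4,P5] Q2=[]
t=24-25: P3@Q0 runs 1, rem=0, completes. Q0=[] Q1=[P1,P2,P4,P5] Q2=[]
t=25-27: P1@Q1 runs 2, rem=0, completes. Q0=[] Q1=[P2,P4,P5] Q2=[]
t=27-28: P2@Q1 runs 1, rem=0, completes. Q0=[] Q1=[P4,P5] Q2=[]
t=28-34: P4@Q1 runs 6, rem=2, quantum used, demote→Q2. Q0=[] Q1=[P5] Q2=[P4]
t=34-35: P5@Q1 runs 1, rem=0, completes. Q0=[] Q1=[] Q2=[P4]
t=35-37: P4@Q2 runs 2, rem=0, completes. Q0=[] Q1=[] Q2=[]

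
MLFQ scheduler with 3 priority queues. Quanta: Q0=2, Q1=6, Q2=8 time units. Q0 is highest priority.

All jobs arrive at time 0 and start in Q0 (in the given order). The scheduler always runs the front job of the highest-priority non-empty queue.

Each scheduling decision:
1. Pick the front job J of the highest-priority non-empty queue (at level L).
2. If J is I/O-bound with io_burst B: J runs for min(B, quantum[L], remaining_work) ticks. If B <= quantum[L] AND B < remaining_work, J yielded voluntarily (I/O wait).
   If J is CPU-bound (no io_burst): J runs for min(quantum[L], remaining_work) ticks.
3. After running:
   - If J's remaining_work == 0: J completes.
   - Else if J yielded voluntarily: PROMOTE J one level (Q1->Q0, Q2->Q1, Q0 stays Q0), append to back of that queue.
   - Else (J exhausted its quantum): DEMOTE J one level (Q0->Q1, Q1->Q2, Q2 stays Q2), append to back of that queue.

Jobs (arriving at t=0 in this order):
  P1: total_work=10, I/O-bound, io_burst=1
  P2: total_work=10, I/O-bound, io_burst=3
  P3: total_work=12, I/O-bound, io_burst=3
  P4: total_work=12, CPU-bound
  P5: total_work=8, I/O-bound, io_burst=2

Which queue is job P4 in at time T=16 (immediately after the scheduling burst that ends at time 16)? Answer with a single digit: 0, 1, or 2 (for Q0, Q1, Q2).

t=0-1: P1@Q0 runs 1, rem=9, I/O yield, promote→Q0. Q0=[P2,P3,P4,P5,P1] Q1=[] Q2=[]
t=1-3: P2@Q0 runs 2, rem=8, quantum used, demote→Q1. Q0=[P3,P4,P5,P1] Q1=[P2] Q2=[]
t=3-5: P3@Q0 runs 2, rem=10, quantum used, demote→Q1. Q0=[P4,P5,P1] Q1=[P2,P3] Q2=[]
t=5-7: P4@Q0 runs 2, rem=10, quantum used, demote→Q1. Q0=[P5,P1] Q1=[P2,P3,P4] Q2=[]
t=7-9: P5@Q0 runs 2, rem=6, I/O yield, promote→Q0. Q0=[P1,P5] Q1=[P2,P3,P4] Q2=[]
t=9-10: P1@Q0 runs 1, rem=8, I/O yield, promote→Q0. Q0=[P5,P1] Q1=[P2,P3,P4] Q2=[]
t=10-12: P5@Q0 runs 2, rem=4, I/O yield, promote→Q0. Q0=[P1,P5] Q1=[P2,P3,P4] Q2=[]
t=12-13: P1@Q0 runs 1, rem=7, I/O yield, promote→Q0. Q0=[P5,P1] Q1=[P2,P3,P4] Q2=[]
t=13-15: P5@Q0 runs 2, rem=2, I/O yield, promote→Q0. Q0=[P1,P5] Q1=[P2,P3,P4] Q2=[]
t=15-16: P1@Q0 runs 1, rem=6, I/O yield, promote→Q0. Q0=[P5,P1] Q1=[P2,P3,P4] Q2=[]
t=16-18: P5@Q0 runs 2, rem=0, completes. Q0=[P1] Q1=[P2,P3,P4] Q2=[]
t=18-19: P1@Q0 runs 1, rem=5, I/O yield, promote→Q0. Q0=[P1] Q1=[P2,P3,P4] Q2=[]
t=19-20: P1@Q0 runs 1, rem=4, I/O yield, promote→Q0. Q0=[P1] Q1=[P2,P3,P4] Q2=[]
t=20-21: P1@Q0 runs 1, rem=3, I/O yield, promote→Q0. Q0=[P1] Q1=[P2,P3,P4] Q2=[]
t=21-22: P1@Q0 runs 1, rem=2, I/O yield, promote→Q0. Q0=[P1] Q1=[P2,P3,P4] Q2=[]
t=22-23: P1@Q0 runs 1, rem=1, I/O yield, promote→Q0. Q0=[P1] Q1=[P2,P3,P4] Q2=[]
t=23-24: P1@Q0 runs 1, rem=0, completes. Q0=[] Q1=[P2,P3,P4] Q2=[]
t=24-27: P2@Q1 runs 3, rem=5, I/O yield, promote→Q0. Q0=[P2] Q1=[P3,P4] Q2=[]
t=27-29: P2@Q0 runs 2, rem=3, quantum used, demote→Q1. Q0=[] Q1=[P3,P4,P2] Q2=[]
t=29-32: P3@Q1 runs 3, rem=7, I/O yield, promote→Q0. Q0=[P3] Q1=[P4,P2] Q2=[]
t=32-34: P3@Q0 runs 2, rem=5, quantum used, demote→Q1. Q0=[] Q1=[P4,P2,P3] Q2=[]
t=34-40: P4@Q1 runs 6, rem=4, quantum used, demote→Q2. Q0=[] Q1=[P2,P3] Q2=[P4]
t=40-43: P2@Q1 runs 3, rem=0, completes. Q0=[] Q1=[P3] Q2=[P4]
t=43-46: P3@Q1 runs 3, rem=2, I/O yield, promote→Q0. Q0=[P3] Q1=[] Q2=[P4]
t=46-48: P3@Q0 runs 2, rem=0, completes. Q0=[] Q1=[] Q2=[P4]
t=48-52: P4@Q2 runs 4, rem=0, completes. Q0=[] Q1=[] Q2=[]

Answer: 1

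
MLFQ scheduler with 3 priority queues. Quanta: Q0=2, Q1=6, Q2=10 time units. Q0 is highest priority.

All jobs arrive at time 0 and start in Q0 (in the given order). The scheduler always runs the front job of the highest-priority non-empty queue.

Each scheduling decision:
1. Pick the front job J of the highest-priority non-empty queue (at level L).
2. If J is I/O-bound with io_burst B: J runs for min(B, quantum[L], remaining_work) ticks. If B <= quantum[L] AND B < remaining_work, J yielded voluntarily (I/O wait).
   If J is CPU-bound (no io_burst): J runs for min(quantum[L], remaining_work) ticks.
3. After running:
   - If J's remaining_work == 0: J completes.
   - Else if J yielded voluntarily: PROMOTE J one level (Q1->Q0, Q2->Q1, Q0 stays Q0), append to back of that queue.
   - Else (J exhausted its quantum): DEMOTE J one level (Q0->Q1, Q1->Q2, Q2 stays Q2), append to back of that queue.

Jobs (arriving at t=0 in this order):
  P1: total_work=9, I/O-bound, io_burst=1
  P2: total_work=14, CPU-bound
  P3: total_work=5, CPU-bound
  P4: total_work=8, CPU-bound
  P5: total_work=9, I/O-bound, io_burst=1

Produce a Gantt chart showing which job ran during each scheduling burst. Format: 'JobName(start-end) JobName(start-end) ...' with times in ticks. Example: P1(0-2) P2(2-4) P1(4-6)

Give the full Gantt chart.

Answer: P1(0-1) P2(1-3) P3(3-5) P4(5-7) P5(7-8) P1(8-9) P5(9-10) P1(10-11) P5(11-12) P1(12-13) P5(13-14) P1(14-15) P5(15-16) P1(16-17) P5(17-18) P1(18-19) P5(19-20) P1(20-21) P5(21-22) P1(22-23) P5(23-24) P2(24-30) P3(30-33) P4(33-39) P2(39-45)

Derivation:
t=0-1: P1@Q0 runs 1, rem=8, I/O yield, promote→Q0. Q0=[P2,P3,P4,P5,P1] Q1=[] Q2=[]
t=1-3: P2@Q0 runs 2, rem=12, quantum used, demote→Q1. Q0=[P3,P4,P5,P1] Q1=[P2] Q2=[]
t=3-5: P3@Q0 runs 2, rem=3, quantum used, demote→Q1. Q0=[P4,P5,P1] Q1=[P2,P3] Q2=[]
t=5-7: P4@Q0 runs 2, rem=6, quantum used, demote→Q1. Q0=[P5,P1] Q1=[P2,P3,P4] Q2=[]
t=7-8: P5@Q0 runs 1, rem=8, I/O yield, promote→Q0. Q0=[P1,P5] Q1=[P2,P3,P4] Q2=[]
t=8-9: P1@Q0 runs 1, rem=7, I/O yield, promote→Q0. Q0=[P5,P1] Q1=[P2,P3,P4] Q2=[]
t=9-10: P5@Q0 runs 1, rem=7, I/O yield, promote→Q0. Q0=[P1,P5] Q1=[P2,P3,P4] Q2=[]
t=10-11: P1@Q0 runs 1, rem=6, I/O yield, promote→Q0. Q0=[P5,P1] Q1=[P2,P3,P4] Q2=[]
t=11-12: P5@Q0 runs 1, rem=6, I/O yield, promote→Q0. Q0=[P1,P5] Q1=[P2,P3,P4] Q2=[]
t=12-13: P1@Q0 runs 1, rem=5, I/O yield, promote→Q0. Q0=[P5,P1] Q1=[P2,P3,P4] Q2=[]
t=13-14: P5@Q0 runs 1, rem=5, I/O yield, promote→Q0. Q0=[P1,P5] Q1=[P2,P3,P4] Q2=[]
t=14-15: P1@Q0 runs 1, rem=4, I/O yield, promote→Q0. Q0=[P5,P1] Q1=[P2,P3,P4] Q2=[]
t=15-16: P5@Q0 runs 1, rem=4, I/O yield, promote→Q0. Q0=[P1,P5] Q1=[P2,P3,P4] Q2=[]
t=16-17: P1@Q0 runs 1, rem=3, I/O yield, promote→Q0. Q0=[P5,P1] Q1=[P2,P3,P4] Q2=[]
t=17-18: P5@Q0 runs 1, rem=3, I/O yield, promote→Q0. Q0=[P1,P5] Q1=[P2,P3,P4] Q2=[]
t=18-19: P1@Q0 runs 1, rem=2, I/O yield, promote→Q0. Q0=[P5,P1] Q1=[P2,P3,P4] Q2=[]
t=19-20: P5@Q0 runs 1, rem=2, I/O yield, promote→Q0. Q0=[P1,P5] Q1=[P2,P3,P4] Q2=[]
t=20-21: P1@Q0 runs 1, rem=1, I/O yield, promote→Q0. Q0=[P5,P1] Q1=[P2,P3,P4] Q2=[]
t=21-22: P5@Q0 runs 1, rem=1, I/O yield, promote→Q0. Q0=[P1,P5] Q1=[P2,P3,P4] Q2=[]
t=22-23: P1@Q0 runs 1, rem=0, completes. Q0=[P5] Q1=[P2,P3,P4] Q2=[]
t=23-24: P5@Q0 runs 1, rem=0, completes. Q0=[] Q1=[P2,P3,P4] Q2=[]
t=24-30: P2@Q1 runs 6, rem=6, quantum used, demote→Q2. Q0=[] Q1=[P3,P4] Q2=[P2]
t=30-33: P3@Q1 runs 3, rem=0, completes. Q0=[] Q1=[P4] Q2=[P2]
t=33-39: P4@Q1 runs 6, rem=0, completes. Q0=[] Q1=[] Q2=[P2]
t=39-45: P2@Q2 runs 6, rem=0, completes. Q0=[] Q1=[] Q2=[]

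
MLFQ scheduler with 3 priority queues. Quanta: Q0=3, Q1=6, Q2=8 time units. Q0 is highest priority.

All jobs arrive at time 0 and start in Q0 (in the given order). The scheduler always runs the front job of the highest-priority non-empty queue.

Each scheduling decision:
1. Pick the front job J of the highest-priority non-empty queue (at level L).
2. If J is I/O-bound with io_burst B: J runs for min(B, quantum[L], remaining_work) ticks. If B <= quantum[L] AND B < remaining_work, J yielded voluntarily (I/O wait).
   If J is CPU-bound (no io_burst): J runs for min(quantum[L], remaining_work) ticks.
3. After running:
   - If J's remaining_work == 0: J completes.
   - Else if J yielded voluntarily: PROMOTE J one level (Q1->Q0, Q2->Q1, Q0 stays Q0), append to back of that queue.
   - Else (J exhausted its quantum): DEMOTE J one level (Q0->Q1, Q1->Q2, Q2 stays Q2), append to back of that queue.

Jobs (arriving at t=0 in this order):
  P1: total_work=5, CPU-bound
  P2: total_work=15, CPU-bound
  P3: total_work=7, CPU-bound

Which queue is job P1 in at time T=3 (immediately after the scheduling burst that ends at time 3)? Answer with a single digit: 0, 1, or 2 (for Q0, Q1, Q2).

t=0-3: P1@Q0 runs 3, rem=2, quantum used, demote→Q1. Q0=[P2,P3] Q1=[P1] Q2=[]
t=3-6: P2@Q0 runs 3, rem=12, quantum used, demote→Q1. Q0=[P3] Q1=[P1,P2] Q2=[]
t=6-9: P3@Q0 runs 3, rem=4, quantum used, demote→Q1. Q0=[] Q1=[P1,P2,P3] Q2=[]
t=9-11: P1@Q1 runs 2, rem=0, completes. Q0=[] Q1=[P2,P3] Q2=[]
t=11-17: P2@Q1 runs 6, rem=6, quantum used, demote→Q2. Q0=[] Q1=[P3] Q2=[P2]
t=17-21: P3@Q1 runs 4, rem=0, completes. Q0=[] Q1=[] Q2=[P2]
t=21-27: P2@Q2 runs 6, rem=0, completes. Q0=[] Q1=[] Q2=[]

Answer: 1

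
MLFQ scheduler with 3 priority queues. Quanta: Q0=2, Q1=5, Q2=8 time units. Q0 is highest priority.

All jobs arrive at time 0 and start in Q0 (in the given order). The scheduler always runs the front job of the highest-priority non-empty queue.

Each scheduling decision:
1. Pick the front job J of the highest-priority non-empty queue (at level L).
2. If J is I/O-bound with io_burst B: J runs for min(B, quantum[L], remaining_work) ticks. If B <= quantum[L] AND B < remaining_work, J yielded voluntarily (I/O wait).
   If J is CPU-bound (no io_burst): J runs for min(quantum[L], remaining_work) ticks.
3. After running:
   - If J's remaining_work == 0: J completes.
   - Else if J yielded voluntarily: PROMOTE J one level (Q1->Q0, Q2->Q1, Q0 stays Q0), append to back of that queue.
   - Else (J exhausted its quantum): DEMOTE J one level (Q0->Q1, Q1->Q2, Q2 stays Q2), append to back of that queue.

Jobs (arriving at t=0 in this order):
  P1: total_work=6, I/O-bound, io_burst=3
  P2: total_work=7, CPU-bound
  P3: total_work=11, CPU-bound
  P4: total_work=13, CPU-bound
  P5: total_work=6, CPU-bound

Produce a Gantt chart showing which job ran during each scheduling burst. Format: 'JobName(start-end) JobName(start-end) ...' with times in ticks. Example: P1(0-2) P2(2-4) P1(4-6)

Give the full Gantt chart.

t=0-2: P1@Q0 runs 2, rem=4, quantum used, demote→Q1. Q0=[P2,P3,P4,P5] Q1=[P1] Q2=[]
t=2-4: P2@Q0 runs 2, rem=5, quantum used, demote→Q1. Q0=[P3,P4,P5] Q1=[P1,P2] Q2=[]
t=4-6: P3@Q0 runs 2, rem=9, quantum used, demote→Q1. Q0=[P4,P5] Q1=[P1,P2,P3] Q2=[]
t=6-8: P4@Q0 runs 2, rem=11, quantum used, demote→Q1. Q0=[P5] Q1=[P1,P2,P3,P4] Q2=[]
t=8-10: P5@Q0 runs 2, rem=4, quantum used, demote→Q1. Q0=[] Q1=[P1,P2,P3,P4,P5] Q2=[]
t=10-13: P1@Q1 runs 3, rem=1, I/O yield, promote→Q0. Q0=[P1] Q1=[P2,P3,P4,P5] Q2=[]
t=13-14: P1@Q0 runs 1, rem=0, completes. Q0=[] Q1=[P2,P3,P4,P5] Q2=[]
t=14-19: P2@Q1 runs 5, rem=0, completes. Q0=[] Q1=[P3,P4,P5] Q2=[]
t=19-24: P3@Q1 runs 5, rem=4, quantum used, demote→Q2. Q0=[] Q1=[P4,P5] Q2=[P3]
t=24-29: P4@Q1 runs 5, rem=6, quantum used, demote→Q2. Q0=[] Q1=[P5] Q2=[P3,P4]
t=29-33: P5@Q1 runs 4, rem=0, completes. Q0=[] Q1=[] Q2=[P3,P4]
t=33-37: P3@Q2 runs 4, rem=0, completes. Q0=[] Q1=[] Q2=[P4]
t=37-43: P4@Q2 runs 6, rem=0, completes. Q0=[] Q1=[] Q2=[]

Answer: P1(0-2) P2(2-4) P3(4-6) P4(6-8) P5(8-10) P1(10-13) P1(13-14) P2(14-19) P3(19-24) P4(24-29) P5(29-33) P3(33-37) P4(37-43)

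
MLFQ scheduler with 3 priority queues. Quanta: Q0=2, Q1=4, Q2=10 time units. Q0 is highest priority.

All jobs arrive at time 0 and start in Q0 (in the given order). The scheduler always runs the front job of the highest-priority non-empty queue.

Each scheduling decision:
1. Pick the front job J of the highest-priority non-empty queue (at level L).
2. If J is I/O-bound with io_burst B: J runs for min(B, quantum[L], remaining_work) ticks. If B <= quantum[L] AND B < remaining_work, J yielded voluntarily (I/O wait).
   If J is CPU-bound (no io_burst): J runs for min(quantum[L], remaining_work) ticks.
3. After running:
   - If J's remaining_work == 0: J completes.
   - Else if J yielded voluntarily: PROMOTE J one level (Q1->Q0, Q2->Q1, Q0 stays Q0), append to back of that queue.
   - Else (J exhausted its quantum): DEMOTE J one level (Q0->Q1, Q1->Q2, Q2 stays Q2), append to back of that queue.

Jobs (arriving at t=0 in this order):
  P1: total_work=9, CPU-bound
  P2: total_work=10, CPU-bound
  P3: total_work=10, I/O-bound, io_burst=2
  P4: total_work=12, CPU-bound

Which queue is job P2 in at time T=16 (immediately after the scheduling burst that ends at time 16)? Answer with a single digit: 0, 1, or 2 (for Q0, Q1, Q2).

Answer: 1

Derivation:
t=0-2: P1@Q0 runs 2, rem=7, quantum used, demote→Q1. Q0=[P2,P3,P4] Q1=[P1] Q2=[]
t=2-4: P2@Q0 runs 2, rem=8, quantum used, demote→Q1. Q0=[P3,P4] Q1=[P1,P2] Q2=[]
t=4-6: P3@Q0 runs 2, rem=8, I/O yield, promote→Q0. Q0=[P4,P3] Q1=[P1,P2] Q2=[]
t=6-8: P4@Q0 runs 2, rem=10, quantum used, demote→Q1. Q0=[P3] Q1=[P1,P2,P4] Q2=[]
t=8-10: P3@Q0 runs 2, rem=6, I/O yield, promote→Q0. Q0=[P3] Q1=[P1,P2,P4] Q2=[]
t=10-12: P3@Q0 runs 2, rem=4, I/O yield, promote→Q0. Q0=[P3] Q1=[P1,P2,P4] Q2=[]
t=12-14: P3@Q0 runs 2, rem=2, I/O yield, promote→Q0. Q0=[P3] Q1=[P1,P2,P4] Q2=[]
t=14-16: P3@Q0 runs 2, rem=0, completes. Q0=[] Q1=[P1,P2,P4] Q2=[]
t=16-20: P1@Q1 runs 4, rem=3, quantum used, demote→Q2. Q0=[] Q1=[P2,P4] Q2=[P1]
t=20-24: P2@Q1 runs 4, rem=4, quantum used, demote→Q2. Q0=[] Q1=[P4] Q2=[P1,P2]
t=24-28: P4@Q1 runs 4, rem=6, quantum used, demote→Q2. Q0=[] Q1=[] Q2=[P1,P2,P4]
t=28-31: P1@Q2 runs 3, rem=0, completes. Q0=[] Q1=[] Q2=[P2,P4]
t=31-35: P2@Q2 runs 4, rem=0, completes. Q0=[] Q1=[] Q2=[P4]
t=35-41: P4@Q2 runs 6, rem=0, completes. Q0=[] Q1=[] Q2=[]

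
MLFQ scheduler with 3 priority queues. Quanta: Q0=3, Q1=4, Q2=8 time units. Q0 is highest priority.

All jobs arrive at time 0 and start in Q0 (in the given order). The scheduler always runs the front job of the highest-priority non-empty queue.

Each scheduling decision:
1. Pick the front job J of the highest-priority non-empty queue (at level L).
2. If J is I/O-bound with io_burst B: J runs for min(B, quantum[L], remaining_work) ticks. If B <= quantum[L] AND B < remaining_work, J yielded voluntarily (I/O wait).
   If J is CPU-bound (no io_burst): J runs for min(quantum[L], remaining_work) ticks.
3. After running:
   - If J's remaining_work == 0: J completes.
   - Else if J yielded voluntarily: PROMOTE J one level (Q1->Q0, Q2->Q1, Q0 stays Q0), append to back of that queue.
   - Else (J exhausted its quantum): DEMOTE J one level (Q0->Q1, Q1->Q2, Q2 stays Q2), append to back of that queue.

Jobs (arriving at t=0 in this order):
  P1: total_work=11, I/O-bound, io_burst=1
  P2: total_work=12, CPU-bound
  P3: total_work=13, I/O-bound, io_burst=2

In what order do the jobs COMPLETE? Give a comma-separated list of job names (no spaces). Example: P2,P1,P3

t=0-1: P1@Q0 runs 1, rem=10, I/O yield, promote→Q0. Q0=[P2,P3,P1] Q1=[] Q2=[]
t=1-4: P2@Q0 runs 3, rem=9, quantum used, demote→Q1. Q0=[P3,P1] Q1=[P2] Q2=[]
t=4-6: P3@Q0 runs 2, rem=11, I/O yield, promote→Q0. Q0=[P1,P3] Q1=[P2] Q2=[]
t=6-7: P1@Q0 runs 1, rem=9, I/O yield, promote→Q0. Q0=[P3,P1] Q1=[P2] Q2=[]
t=7-9: P3@Q0 runs 2, rem=9, I/O yield, promote→Q0. Q0=[P1,P3] Q1=[P2] Q2=[]
t=9-10: P1@Q0 runs 1, rem=8, I/O yield, promote→Q0. Q0=[P3,P1] Q1=[P2] Q2=[]
t=10-12: P3@Q0 runs 2, rem=7, I/O yield, promote→Q0. Q0=[P1,P3] Q1=[P2] Q2=[]
t=12-13: P1@Q0 runs 1, rem=7, I/O yield, promote→Q0. Q0=[P3,P1] Q1=[P2] Q2=[]
t=13-15: P3@Q0 runs 2, rem=5, I/O yield, promote→Q0. Q0=[P1,P3] Q1=[P2] Q2=[]
t=15-16: P1@Q0 runs 1, rem=6, I/O yield, promote→Q0. Q0=[P3,P1] Q1=[P2] Q2=[]
t=16-18: P3@Q0 runs 2, rem=3, I/O yield, promote→Q0. Q0=[P1,P3] Q1=[P2] Q2=[]
t=18-19: P1@Q0 runs 1, rem=5, I/O yield, promote→Q0. Q0=[P3,P1] Q1=[P2] Q2=[]
t=19-21: P3@Q0 runs 2, rem=1, I/O yield, promote→Q0. Q0=[P1,P3] Q1=[P2] Q2=[]
t=21-22: P1@Q0 runs 1, rem=4, I/O yield, promote→Q0. Q0=[P3,P1] Q1=[P2] Q2=[]
t=22-23: P3@Q0 runs 1, rem=0, completes. Q0=[P1] Q1=[P2] Q2=[]
t=23-24: P1@Q0 runs 1, rem=3, I/O yield, promote→Q0. Q0=[P1] Q1=[P2] Q2=[]
t=24-25: P1@Q0 runs 1, rem=2, I/O yield, promote→Q0. Q0=[P1] Q1=[P2] Q2=[]
t=25-26: P1@Q0 runs 1, rem=1, I/O yield, promote→Q0. Q0=[P1] Q1=[P2] Q2=[]
t=26-27: P1@Q0 runs 1, rem=0, completes. Q0=[] Q1=[P2] Q2=[]
t=27-31: P2@Q1 runs 4, rem=5, quantum used, demote→Q2. Q0=[] Q1=[] Q2=[P2]
t=31-36: P2@Q2 runs 5, rem=0, completes. Q0=[] Q1=[] Q2=[]

Answer: P3,P1,P2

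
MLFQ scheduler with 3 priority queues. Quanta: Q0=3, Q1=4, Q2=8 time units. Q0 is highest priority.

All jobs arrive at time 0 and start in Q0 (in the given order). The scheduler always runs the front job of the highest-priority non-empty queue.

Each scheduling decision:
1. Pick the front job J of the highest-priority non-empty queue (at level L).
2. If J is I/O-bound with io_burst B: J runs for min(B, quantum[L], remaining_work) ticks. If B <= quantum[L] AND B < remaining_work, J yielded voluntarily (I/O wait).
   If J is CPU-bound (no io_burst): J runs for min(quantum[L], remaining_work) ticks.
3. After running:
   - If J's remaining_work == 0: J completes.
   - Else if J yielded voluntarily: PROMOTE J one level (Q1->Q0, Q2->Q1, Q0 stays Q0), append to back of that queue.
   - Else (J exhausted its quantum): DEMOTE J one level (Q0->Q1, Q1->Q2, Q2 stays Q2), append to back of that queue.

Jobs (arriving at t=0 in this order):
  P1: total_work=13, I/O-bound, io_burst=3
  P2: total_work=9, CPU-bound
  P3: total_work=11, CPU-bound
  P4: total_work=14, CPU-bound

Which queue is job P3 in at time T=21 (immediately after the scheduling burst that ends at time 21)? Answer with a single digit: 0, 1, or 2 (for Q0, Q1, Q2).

Answer: 1

Derivation:
t=0-3: P1@Q0 runs 3, rem=10, I/O yield, promote→Q0. Q0=[P2,P3,P4,P1] Q1=[] Q2=[]
t=3-6: P2@Q0 runs 3, rem=6, quantum used, demote→Q1. Q0=[P3,P4,P1] Q1=[P2] Q2=[]
t=6-9: P3@Q0 runs 3, rem=8, quantum used, demote→Q1. Q0=[P4,P1] Q1=[P2,P3] Q2=[]
t=9-12: P4@Q0 runs 3, rem=11, quantum used, demote→Q1. Q0=[P1] Q1=[P2,P3,P4] Q2=[]
t=12-15: P1@Q0 runs 3, rem=7, I/O yield, promote→Q0. Q0=[P1] Q1=[P2,P3,P4] Q2=[]
t=15-18: P1@Q0 runs 3, rem=4, I/O yield, promote→Q0. Q0=[P1] Q1=[P2,P3,P4] Q2=[]
t=18-21: P1@Q0 runs 3, rem=1, I/O yield, promote→Q0. Q0=[P1] Q1=[P2,P3,P4] Q2=[]
t=21-22: P1@Q0 runs 1, rem=0, completes. Q0=[] Q1=[P2,P3,P4] Q2=[]
t=22-26: P2@Q1 runs 4, rem=2, quantum used, demote→Q2. Q0=[] Q1=[P3,P4] Q2=[P2]
t=26-30: P3@Q1 runs 4, rem=4, quantum used, demote→Q2. Q0=[] Q1=[P4] Q2=[P2,P3]
t=30-34: P4@Q1 runs 4, rem=7, quantum used, demote→Q2. Q0=[] Q1=[] Q2=[P2,P3,P4]
t=34-36: P2@Q2 runs 2, rem=0, completes. Q0=[] Q1=[] Q2=[P3,P4]
t=36-40: P3@Q2 runs 4, rem=0, completes. Q0=[] Q1=[] Q2=[P4]
t=40-47: P4@Q2 runs 7, rem=0, completes. Q0=[] Q1=[] Q2=[]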